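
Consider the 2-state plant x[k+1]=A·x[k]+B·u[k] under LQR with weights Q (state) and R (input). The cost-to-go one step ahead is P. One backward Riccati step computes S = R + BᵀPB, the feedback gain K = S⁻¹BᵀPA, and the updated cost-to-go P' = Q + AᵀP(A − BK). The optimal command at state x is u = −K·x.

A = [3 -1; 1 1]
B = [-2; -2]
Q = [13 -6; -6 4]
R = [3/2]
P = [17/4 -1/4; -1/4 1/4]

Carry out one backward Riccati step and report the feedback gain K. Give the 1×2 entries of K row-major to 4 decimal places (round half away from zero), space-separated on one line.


BᵀP = [-8.0000 0.0000]
S = R + BᵀPB = [3/2] + [16.0000] = [17.5000]
BᵀPA = [-24.0000 8.0000]
K = S⁻¹·BᵀPA = [-1.3714 0.4571]
A−BK = [0.2571 -0.0857; -1.7429 1.9143]
AᵀP(A−BK) = [4.0857 -2.0286; -2.0286 1.3429]
P' = Q + AᵀP(A−BK) = [17.0857 -8.0286; -8.0286 5.3429]
tr(P') = 22.4286

-1.3714 0.4571


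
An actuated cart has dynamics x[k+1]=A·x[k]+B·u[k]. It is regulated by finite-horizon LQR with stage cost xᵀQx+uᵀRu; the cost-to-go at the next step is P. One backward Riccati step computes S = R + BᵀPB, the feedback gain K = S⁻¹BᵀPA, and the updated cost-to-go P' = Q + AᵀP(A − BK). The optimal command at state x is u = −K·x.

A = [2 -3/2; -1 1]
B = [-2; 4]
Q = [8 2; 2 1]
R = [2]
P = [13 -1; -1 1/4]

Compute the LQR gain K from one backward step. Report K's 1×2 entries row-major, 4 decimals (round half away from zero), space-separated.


-0.8514 0.6486

BᵀP = [-30.0000 3.0000]
S = R + BᵀPB = [2] + [72.0000] = [74.0000]
BᵀPA = [-63.0000 48.0000]
K = S⁻¹·BᵀPA = [-0.8514 0.6486]
A−BK = [0.2973 -0.2027; 2.4054 -1.5946]
AᵀP(A−BK) = [2.6149 -1.8851; -1.8851 1.3649]
P' = Q + AᵀP(A−BK) = [10.6149 0.1149; 0.1149 2.3649]
tr(P') = 12.9797


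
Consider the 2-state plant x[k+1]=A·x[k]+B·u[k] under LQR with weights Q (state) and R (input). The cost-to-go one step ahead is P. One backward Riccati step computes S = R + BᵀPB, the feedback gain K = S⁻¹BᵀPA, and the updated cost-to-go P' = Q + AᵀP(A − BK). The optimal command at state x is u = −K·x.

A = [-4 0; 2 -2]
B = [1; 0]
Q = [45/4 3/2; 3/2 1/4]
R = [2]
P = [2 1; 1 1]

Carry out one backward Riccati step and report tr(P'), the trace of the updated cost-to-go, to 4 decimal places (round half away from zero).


BᵀP = [2.0000 1.0000]
S = R + BᵀPB = [2] + [2.0000] = [4.0000]
BᵀPA = [-6.0000 -2.0000]
K = S⁻¹·BᵀPA = [-1.5000 -0.5000]
A−BK = [-2.5000 0.5000; 2.0000 -2.0000]
AᵀP(A−BK) = [11.0000 1.0000; 1.0000 3.0000]
P' = Q + AᵀP(A−BK) = [22.2500 2.5000; 2.5000 3.2500]
tr(P') = 25.5000

25.5000


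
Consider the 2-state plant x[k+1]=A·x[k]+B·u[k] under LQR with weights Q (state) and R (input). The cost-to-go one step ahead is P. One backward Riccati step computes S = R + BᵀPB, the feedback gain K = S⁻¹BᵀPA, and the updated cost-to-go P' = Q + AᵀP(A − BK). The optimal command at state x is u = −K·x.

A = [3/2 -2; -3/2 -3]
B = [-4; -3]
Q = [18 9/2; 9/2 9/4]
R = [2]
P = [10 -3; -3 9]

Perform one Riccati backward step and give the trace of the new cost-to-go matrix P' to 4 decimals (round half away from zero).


BᵀP = [-31.0000 -15.0000]
S = R + BᵀPB = [2] + [169.0000] = [171.0000]
BᵀPA = [-24.0000 107.0000]
K = S⁻¹·BᵀPA = [-0.1404 0.6257]
A−BK = [0.9386 0.5029; -1.9211 -1.1228]
AᵀP(A−BK) = [52.8816 30.0175; 30.0175 18.0468]
P' = Q + AᵀP(A−BK) = [70.8816 34.5175; 34.5175 20.2968]
tr(P') = 91.1784

91.1784


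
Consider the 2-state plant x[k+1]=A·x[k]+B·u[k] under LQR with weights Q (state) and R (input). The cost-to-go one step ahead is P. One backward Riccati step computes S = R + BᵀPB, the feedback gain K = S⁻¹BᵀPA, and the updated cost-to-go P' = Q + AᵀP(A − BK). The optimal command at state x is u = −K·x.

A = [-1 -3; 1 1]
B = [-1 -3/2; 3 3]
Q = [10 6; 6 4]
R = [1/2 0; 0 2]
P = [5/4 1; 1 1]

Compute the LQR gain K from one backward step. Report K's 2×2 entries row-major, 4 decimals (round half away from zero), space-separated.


BᵀP = [1.7500 2.0000; 1.1250 1.5000]
S = R + BᵀPB = [1/2 0; 0 2] + [4.2500 3.3750; 3.3750 2.8125] = [4.7500 3.3750; 3.3750 4.8125]
BᵀPA = [0.2500 -3.2500; 0.3750 -1.8750]
K = S⁻¹·BᵀPA = [-0.0054 -0.8120; 0.0817 0.1798]
A−BK = [-0.8828 -3.5422; 0.7711 2.8965]
AᵀP(A−BK) = [0.2207 0.8856; 0.8856 3.9482]
P' = Q + AᵀP(A−BK) = [10.2207 6.8856; 6.8856 7.9482]
tr(P') = 18.1689

-0.0054 -0.8120 0.0817 0.1798


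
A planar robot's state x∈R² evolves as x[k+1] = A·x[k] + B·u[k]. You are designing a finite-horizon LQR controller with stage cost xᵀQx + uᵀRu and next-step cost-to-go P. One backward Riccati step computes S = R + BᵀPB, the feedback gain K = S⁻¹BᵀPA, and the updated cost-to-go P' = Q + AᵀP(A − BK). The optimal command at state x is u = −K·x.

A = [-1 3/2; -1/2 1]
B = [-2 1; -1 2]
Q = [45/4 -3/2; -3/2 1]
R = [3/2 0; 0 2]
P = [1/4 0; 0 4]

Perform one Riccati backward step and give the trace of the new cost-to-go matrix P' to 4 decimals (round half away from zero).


BᵀP = [-0.5000 -4.0000; 0.2500 8.0000]
S = R + BᵀPB = [3/2 0; 0 2] + [5.0000 -8.5000; -8.5000 16.2500] = [6.5000 -8.5000; -8.5000 18.2500]
BᵀPA = [2.5000 -4.7500; -4.2500 8.3750]
K = S⁻¹·BᵀPA = [0.2049 -0.3342; -0.1375 0.3032]
A−BK = [-0.4528 0.5283; -0.0202 0.0593]
AᵀP(A−BK) = [0.1536 -0.2507; -0.2507 0.4353]
P' = Q + AᵀP(A−BK) = [11.4036 -1.7507; -1.7507 1.4353]
tr(P') = 12.8389

12.8389


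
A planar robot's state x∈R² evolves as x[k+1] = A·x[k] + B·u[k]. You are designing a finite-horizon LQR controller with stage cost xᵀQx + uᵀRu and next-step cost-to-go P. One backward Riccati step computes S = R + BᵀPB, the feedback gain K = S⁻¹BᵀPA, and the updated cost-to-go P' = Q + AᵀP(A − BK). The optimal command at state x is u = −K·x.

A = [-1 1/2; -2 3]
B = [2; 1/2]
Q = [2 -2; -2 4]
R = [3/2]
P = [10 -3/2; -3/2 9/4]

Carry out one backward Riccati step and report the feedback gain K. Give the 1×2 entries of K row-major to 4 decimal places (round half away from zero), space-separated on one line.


BᵀP = [19.2500 -1.8750]
S = R + BᵀPB = [3/2] + [37.5625] = [39.0625]
BᵀPA = [-15.5000 4.0000]
K = S⁻¹·BᵀPA = [-0.3968 0.1024]
A−BK = [-0.2064 0.2952; -1.8016 2.9488]
AᵀP(A−BK) = [6.8496 -10.9128; -10.9128 17.8404]
P' = Q + AᵀP(A−BK) = [8.8496 -12.9128; -12.9128 21.8404]
tr(P') = 30.6900

-0.3968 0.1024


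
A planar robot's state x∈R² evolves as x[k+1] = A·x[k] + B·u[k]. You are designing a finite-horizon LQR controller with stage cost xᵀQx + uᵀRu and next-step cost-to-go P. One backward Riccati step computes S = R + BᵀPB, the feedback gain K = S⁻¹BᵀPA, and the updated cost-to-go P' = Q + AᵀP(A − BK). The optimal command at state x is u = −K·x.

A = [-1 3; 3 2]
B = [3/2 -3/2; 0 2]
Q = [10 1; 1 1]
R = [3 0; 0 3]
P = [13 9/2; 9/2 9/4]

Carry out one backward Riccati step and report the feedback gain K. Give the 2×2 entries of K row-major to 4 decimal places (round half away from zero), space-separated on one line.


BᵀP = [19.5000 6.7500; -10.5000 -2.2500]
S = R + BᵀPB = [3 0; 0 3] + [29.2500 -15.7500; -15.7500 11.2500] = [32.2500 -15.7500; -15.7500 14.2500]
BᵀPA = [0.7500 72.0000; 3.7500 -36.0000]
K = S⁻¹·BᵀPA = [0.3298 2.1702; 0.6277 -0.1277]
A−BK = [-0.5532 -0.4468; 1.7447 2.2553]
AᵀP(A−BK) = [3.6489 4.8511; 4.8511 19.1489]
P' = Q + AᵀP(A−BK) = [13.6489 5.8511; 5.8511 20.1489]
tr(P') = 33.7979

0.3298 2.1702 0.6277 -0.1277


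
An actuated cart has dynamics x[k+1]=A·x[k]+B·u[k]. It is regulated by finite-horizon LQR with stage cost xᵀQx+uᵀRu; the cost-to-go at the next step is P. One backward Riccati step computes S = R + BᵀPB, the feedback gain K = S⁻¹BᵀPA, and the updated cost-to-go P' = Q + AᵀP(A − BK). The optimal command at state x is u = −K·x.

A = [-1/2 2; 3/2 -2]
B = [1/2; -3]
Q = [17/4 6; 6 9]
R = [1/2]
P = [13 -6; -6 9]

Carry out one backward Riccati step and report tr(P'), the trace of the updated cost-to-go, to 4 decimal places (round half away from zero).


BᵀP = [24.5000 -30.0000]
S = R + BᵀPB = [1/2] + [102.2500] = [102.7500]
BᵀPA = [-57.2500 109.0000]
K = S⁻¹·BᵀPA = [-0.5572 1.0608]
A−BK = [-0.2214 1.4696; -0.1715 1.1825]
AᵀP(A−BK) = [0.6016 -3.2676; -3.2676 20.3698]
P' = Q + AᵀP(A−BK) = [4.8516 2.7324; 2.7324 29.3698]
tr(P') = 34.2214

34.2214


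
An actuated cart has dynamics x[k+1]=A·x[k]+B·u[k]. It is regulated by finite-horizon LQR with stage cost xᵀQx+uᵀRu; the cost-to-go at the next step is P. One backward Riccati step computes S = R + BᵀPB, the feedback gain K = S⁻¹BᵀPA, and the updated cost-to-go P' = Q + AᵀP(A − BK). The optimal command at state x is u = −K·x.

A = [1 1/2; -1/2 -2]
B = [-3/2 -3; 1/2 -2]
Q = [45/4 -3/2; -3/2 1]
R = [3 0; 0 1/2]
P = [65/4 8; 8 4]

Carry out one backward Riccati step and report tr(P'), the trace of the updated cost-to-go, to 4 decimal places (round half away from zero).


BᵀP = [-20.3750 -10.0000; -64.7500 -32.0000]
S = R + BᵀPB = [3 0; 0 1/2] + [25.5625 81.1250; 81.1250 258.2500] = [28.5625 81.1250; 81.1250 258.7500]
BᵀPA = [-15.3750 9.8125; -48.7500 31.6250]
K = S⁻¹·BᵀPA = [-0.0290 -0.0329; -0.1793 0.1325]
A−BK = [0.4186 0.8483; -0.8442 -1.7185]
AᵀP(A−BK) = [0.0626 0.0804; 0.0804 0.1938]
P' = Q + AᵀP(A−BK) = [11.3126 -1.4196; -1.4196 1.1938]
tr(P') = 12.5064

12.5064


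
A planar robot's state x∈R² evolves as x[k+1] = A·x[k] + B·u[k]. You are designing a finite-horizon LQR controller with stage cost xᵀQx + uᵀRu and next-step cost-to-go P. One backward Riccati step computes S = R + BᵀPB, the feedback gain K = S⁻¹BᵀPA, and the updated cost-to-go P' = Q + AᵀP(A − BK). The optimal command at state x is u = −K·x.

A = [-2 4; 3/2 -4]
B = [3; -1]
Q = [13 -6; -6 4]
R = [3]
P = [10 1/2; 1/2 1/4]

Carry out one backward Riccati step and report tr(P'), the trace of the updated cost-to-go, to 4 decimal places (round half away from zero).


BᵀP = [29.5000 1.2500]
S = R + BᵀPB = [3] + [87.2500] = [90.2500]
BᵀPA = [-57.1250 113.0000]
K = S⁻¹·BᵀPA = [-0.6330 1.2521]
A−BK = [-0.1011 0.2438; 0.8670 -2.7479]
AᵀP(A−BK) = [1.4044 -2.9751; -2.9751 6.5152]
P' = Q + AᵀP(A−BK) = [14.4044 -8.9751; -8.9751 10.5152]
tr(P') = 24.9197

24.9197


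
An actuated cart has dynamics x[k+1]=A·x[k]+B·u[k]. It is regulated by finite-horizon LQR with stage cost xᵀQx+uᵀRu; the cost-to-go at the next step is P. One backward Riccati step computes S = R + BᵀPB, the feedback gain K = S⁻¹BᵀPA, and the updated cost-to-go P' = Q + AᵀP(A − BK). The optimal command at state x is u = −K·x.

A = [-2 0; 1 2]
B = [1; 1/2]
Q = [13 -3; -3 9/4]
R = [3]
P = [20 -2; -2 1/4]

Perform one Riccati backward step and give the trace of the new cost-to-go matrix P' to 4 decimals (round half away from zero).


BᵀP = [19.0000 -1.8750]
S = R + BᵀPB = [3] + [18.0625] = [21.0625]
BᵀPA = [-39.8750 -3.7500]
K = S⁻¹·BᵀPA = [-1.8932 -0.1780]
A−BK = [-0.1068 0.1780; 1.9466 2.0890]
AᵀP(A−BK) = [12.7596 1.4006; 1.4006 0.3323]
P' = Q + AᵀP(A−BK) = [25.7596 -1.5994; -1.5994 2.5823]
tr(P') = 28.3420

28.3420


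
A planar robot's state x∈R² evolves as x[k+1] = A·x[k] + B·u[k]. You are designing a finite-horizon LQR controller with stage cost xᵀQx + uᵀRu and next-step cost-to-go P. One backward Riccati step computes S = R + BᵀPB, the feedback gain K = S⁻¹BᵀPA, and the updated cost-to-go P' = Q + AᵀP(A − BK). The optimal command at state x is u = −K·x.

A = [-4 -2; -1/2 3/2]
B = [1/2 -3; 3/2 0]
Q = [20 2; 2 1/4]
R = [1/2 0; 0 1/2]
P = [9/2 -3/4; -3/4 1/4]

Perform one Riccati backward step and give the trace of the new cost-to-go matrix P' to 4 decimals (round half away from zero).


BᵀP = [1.1250 0.0000; -13.5000 2.2500]
S = R + BᵀPB = [1/2 0; 0 1/2] + [0.5625 -3.3750; -3.3750 40.5000] = [1.0625 -3.3750; -3.3750 41.0000]
BᵀPA = [-4.5000 -2.2500; 52.8750 30.3750]
K = S⁻¹·BᵀPA = [-0.1880 0.3191; 1.2742 0.7671]
A−BK = [-0.0835 0.1418; -0.2181 1.0214]
AᵀP(A−BK) = [0.8454 0.4369; 0.4369 0.4792]
P' = Q + AᵀP(A−BK) = [20.8454 2.4369; 2.4369 0.7292]
tr(P') = 21.5746

21.5746


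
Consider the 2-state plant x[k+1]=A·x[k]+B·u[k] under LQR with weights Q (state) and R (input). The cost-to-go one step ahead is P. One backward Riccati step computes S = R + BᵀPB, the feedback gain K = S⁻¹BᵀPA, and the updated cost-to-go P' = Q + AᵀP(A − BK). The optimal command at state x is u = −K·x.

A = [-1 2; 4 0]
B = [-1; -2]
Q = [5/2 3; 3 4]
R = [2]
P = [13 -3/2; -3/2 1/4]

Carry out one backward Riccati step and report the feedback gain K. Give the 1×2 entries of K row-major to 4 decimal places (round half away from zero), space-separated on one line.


BᵀP = [-10.0000 1.0000]
S = R + BᵀPB = [2] + [8.0000] = [10.0000]
BᵀPA = [14.0000 -20.0000]
K = S⁻¹·BᵀPA = [1.4000 -2.0000]
A−BK = [0.4000 0.0000; 6.8000 -4.0000]
AᵀP(A−BK) = [9.4000 -10.0000; -10.0000 12.0000]
P' = Q + AᵀP(A−BK) = [11.9000 -7.0000; -7.0000 16.0000]
tr(P') = 27.9000

1.4000 -2.0000


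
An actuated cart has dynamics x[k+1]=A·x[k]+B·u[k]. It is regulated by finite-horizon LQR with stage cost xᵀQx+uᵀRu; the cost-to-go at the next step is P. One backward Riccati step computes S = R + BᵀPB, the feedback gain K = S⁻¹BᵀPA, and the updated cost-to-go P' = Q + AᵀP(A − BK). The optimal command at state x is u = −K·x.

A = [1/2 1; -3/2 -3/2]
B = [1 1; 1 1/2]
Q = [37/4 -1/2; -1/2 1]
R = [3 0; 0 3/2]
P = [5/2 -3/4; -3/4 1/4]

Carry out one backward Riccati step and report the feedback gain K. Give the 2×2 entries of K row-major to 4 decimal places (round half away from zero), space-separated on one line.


BᵀP = [1.7500 -0.5000; 2.1250 -0.6250]
S = R + BᵀPB = [3 0; 0 3/2] + [1.2500 1.5000; 1.5000 1.8125] = [4.2500 1.5000; 1.5000 3.3125]
BᵀPA = [1.6250 2.5000; 2.0000 3.0625]
K = S⁻¹·BᵀPA = [0.2015 0.3118; 0.5125 0.7834]
A−BK = [-0.2140 -0.0951; -1.9577 -2.2034]
AᵀP(A−BK) = [0.9600 1.4267; 1.4267 2.1341]
P' = Q + AᵀP(A−BK) = [10.2100 0.9267; 0.9267 3.1341]
tr(P') = 13.3441

0.2015 0.3118 0.5125 0.7834


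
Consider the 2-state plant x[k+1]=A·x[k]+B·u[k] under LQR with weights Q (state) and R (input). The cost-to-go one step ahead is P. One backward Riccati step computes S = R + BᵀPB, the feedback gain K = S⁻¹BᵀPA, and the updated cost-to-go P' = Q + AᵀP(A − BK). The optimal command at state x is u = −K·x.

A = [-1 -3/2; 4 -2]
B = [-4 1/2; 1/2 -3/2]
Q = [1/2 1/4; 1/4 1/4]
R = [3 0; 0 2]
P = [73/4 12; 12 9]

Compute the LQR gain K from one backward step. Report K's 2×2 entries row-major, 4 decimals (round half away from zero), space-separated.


-0.2291 0.6340 -1.5719 0.9287

BᵀP = [-67.0000 -43.5000; -8.8750 -7.5000]
S = R + BᵀPB = [3 0; 0 2] + [246.2500 31.7500; 31.7500 6.8125] = [249.2500 31.7500; 31.7500 8.8125]
BᵀPA = [-107.0000 187.5000; -21.1250 28.3125]
K = S⁻¹·BᵀPA = [-0.2291 0.6340; -1.5719 0.9287]
A−BK = [-1.1303 0.5714; 1.7566 -0.9239]
AᵀP(A−BK) = [8.5345 -5.1725; -5.1725 3.9016]
P' = Q + AᵀP(A−BK) = [9.0345 -4.9225; -4.9225 4.1516]
tr(P') = 13.1860


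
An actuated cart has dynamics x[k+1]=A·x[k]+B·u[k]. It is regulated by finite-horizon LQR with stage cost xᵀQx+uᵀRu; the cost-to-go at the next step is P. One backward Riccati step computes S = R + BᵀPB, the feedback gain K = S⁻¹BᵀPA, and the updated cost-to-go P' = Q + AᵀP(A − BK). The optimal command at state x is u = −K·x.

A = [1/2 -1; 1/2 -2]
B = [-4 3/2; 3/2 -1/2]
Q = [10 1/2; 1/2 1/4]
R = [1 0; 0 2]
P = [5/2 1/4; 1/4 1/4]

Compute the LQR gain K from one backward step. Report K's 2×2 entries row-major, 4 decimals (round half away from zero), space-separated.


-0.1226 0.2578 0.0282 -0.0662

BᵀP = [-9.6250 -0.6250; 3.6250 0.2500]
S = R + BᵀPB = [1 0; 0 2] + [37.5625 -14.1250; -14.1250 5.3125] = [38.5625 -14.1250; -14.1250 7.3125]
BᵀPA = [-5.1250 10.8750; 1.9375 -4.1250]
K = S⁻¹·BᵀPA = [-0.1226 0.2578; 0.0282 -0.0662]
A−BK = [-0.0326 0.1303; 0.6980 -2.4197]
AᵀP(A−BK) = [0.1297 -0.4257; -0.4257 1.4238]
P' = Q + AᵀP(A−BK) = [10.1297 0.0743; 0.0743 1.6738]
tr(P') = 11.8035


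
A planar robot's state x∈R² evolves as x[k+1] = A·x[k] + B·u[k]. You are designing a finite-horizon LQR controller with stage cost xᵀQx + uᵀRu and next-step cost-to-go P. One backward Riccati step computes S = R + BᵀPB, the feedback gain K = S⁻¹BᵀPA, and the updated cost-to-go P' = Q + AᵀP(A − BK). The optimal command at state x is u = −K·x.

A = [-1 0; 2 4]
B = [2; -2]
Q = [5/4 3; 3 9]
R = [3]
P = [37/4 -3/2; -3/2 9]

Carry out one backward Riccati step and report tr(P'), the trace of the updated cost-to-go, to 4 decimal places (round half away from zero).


BᵀP = [21.5000 -21.0000]
S = R + BᵀPB = [3] + [85.0000] = [88.0000]
BᵀPA = [-63.5000 -84.0000]
K = S⁻¹·BᵀPA = [-0.7216 -0.9545]
A−BK = [0.4432 1.9091; 0.5568 2.0909]
AᵀP(A−BK) = [5.4290 17.3864; 17.3864 63.8182]
P' = Q + AᵀP(A−BK) = [6.6790 20.3864; 20.3864 72.8182]
tr(P') = 79.4972

79.4972


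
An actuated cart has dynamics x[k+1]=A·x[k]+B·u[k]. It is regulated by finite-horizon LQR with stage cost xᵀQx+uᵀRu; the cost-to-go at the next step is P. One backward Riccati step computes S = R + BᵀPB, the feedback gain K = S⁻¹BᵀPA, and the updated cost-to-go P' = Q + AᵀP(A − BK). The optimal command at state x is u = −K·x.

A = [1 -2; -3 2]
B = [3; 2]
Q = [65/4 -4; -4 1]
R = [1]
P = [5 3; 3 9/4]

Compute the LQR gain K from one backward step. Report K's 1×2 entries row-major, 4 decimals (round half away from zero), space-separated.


BᵀP = [21.0000 13.5000]
S = R + BᵀPB = [1] + [90.0000] = [91.0000]
BᵀPA = [-19.5000 -15.0000]
K = S⁻¹·BᵀPA = [-0.2143 -0.1648]
A−BK = [1.6429 -1.5055; -2.5714 2.3297]
AᵀP(A−BK) = [3.0714 -2.7143; -2.7143 2.5275]
P' = Q + AᵀP(A−BK) = [19.3214 -6.7143; -6.7143 3.5275]
tr(P') = 22.8489

-0.2143 -0.1648


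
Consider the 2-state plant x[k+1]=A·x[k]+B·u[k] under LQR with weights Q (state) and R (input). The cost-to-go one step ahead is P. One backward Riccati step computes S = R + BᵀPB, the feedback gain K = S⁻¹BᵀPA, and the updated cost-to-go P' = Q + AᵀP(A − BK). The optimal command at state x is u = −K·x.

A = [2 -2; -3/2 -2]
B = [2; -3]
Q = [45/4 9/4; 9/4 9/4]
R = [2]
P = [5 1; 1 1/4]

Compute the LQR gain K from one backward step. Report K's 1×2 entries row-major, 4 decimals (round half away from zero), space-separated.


BᵀP = [7.0000 1.2500]
S = R + BᵀPB = [2] + [10.2500] = [12.2500]
BᵀPA = [12.1250 -16.5000]
K = S⁻¹·BᵀPA = [0.9898 -1.3469]
A−BK = [0.0204 0.6939; 1.4694 -6.0408]
AᵀP(A−BK) = [2.5612 -3.9184; -3.9184 6.7755]
P' = Q + AᵀP(A−BK) = [13.8112 -1.6684; -1.6684 9.0255]
tr(P') = 22.8367

0.9898 -1.3469


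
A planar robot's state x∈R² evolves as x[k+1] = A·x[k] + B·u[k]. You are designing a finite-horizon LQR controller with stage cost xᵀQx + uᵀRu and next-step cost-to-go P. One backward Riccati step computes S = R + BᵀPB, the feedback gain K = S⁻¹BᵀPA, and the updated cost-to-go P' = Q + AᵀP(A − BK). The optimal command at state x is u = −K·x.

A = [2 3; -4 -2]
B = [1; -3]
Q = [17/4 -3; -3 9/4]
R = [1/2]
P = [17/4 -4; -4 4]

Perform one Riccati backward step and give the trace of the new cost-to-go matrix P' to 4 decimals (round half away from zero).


BᵀP = [16.2500 -16.0000]
S = R + BᵀPB = [1/2] + [64.2500] = [64.7500]
BᵀPA = [96.5000 80.7500]
K = S⁻¹·BᵀPA = [1.4903 1.2471]
A−BK = [0.5097 1.7529; 0.4710 1.7413]
AᵀP(A−BK) = [1.1815 1.1544; 1.1544 1.5463]
P' = Q + AᵀP(A−BK) = [5.4315 -1.8456; -1.8456 3.7963]
tr(P') = 9.2278

9.2278


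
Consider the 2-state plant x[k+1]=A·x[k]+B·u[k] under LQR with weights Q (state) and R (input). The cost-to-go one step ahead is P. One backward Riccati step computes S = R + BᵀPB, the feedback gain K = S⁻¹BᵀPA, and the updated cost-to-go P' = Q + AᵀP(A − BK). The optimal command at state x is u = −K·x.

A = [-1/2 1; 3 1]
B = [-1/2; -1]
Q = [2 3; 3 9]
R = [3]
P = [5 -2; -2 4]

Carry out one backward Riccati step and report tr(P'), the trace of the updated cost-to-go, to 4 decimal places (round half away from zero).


BᵀP = [-0.5000 -3.0000]
S = R + BᵀPB = [3] + [3.2500] = [6.2500]
BᵀPA = [-8.7500 -3.5000]
K = S⁻¹·BᵀPA = [-1.4000 -0.5600]
A−BK = [-1.2000 0.7200; 1.6000 0.4400]
AᵀP(A−BK) = [31.0000 -0.4000; -0.4000 3.0400]
P' = Q + AᵀP(A−BK) = [33.0000 2.6000; 2.6000 12.0400]
tr(P') = 45.0400

45.0400


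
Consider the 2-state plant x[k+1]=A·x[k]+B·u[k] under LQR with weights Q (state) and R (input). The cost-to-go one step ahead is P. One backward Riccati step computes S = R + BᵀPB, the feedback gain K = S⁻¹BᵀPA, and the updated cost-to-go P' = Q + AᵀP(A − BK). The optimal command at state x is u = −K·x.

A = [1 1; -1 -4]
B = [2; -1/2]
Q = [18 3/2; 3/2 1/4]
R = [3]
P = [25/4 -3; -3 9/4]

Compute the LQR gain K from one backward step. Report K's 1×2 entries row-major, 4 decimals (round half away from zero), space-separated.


BᵀP = [14.0000 -7.1250]
S = R + BᵀPB = [3] + [31.5625] = [34.5625]
BᵀPA = [21.1250 42.5000]
K = S⁻¹·BᵀPA = [0.6112 1.2297]
A−BK = [-0.2224 -1.4593; -0.6944 -3.3852]
AᵀP(A−BK) = [1.5882 4.2735; 4.2735 13.9896]
P' = Q + AᵀP(A−BK) = [19.5882 5.7735; 5.7735 14.2396]
tr(P') = 33.8278

0.6112 1.2297


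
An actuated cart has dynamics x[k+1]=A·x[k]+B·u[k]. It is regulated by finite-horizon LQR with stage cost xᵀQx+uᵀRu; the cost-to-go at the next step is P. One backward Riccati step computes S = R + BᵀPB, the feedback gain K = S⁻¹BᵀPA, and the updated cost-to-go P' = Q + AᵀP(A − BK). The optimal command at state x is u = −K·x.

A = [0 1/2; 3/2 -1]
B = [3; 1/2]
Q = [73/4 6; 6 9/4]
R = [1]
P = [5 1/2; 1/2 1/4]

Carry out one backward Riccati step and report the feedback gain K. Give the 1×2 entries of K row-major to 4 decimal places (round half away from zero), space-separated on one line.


0.0512 0.1261

BᵀP = [15.2500 1.6250]
S = R + BᵀPB = [1] + [46.5625] = [47.5625]
BᵀPA = [2.4375 6.0000]
K = S⁻¹·BᵀPA = [0.0512 0.1261]
A−BK = [-0.1537 0.1216; 1.4744 -1.0631]
AᵀP(A−BK) = [0.4376 -0.3075; -0.3075 0.2431]
P' = Q + AᵀP(A−BK) = [18.6876 5.6925; 5.6925 2.4931]
tr(P') = 21.1807


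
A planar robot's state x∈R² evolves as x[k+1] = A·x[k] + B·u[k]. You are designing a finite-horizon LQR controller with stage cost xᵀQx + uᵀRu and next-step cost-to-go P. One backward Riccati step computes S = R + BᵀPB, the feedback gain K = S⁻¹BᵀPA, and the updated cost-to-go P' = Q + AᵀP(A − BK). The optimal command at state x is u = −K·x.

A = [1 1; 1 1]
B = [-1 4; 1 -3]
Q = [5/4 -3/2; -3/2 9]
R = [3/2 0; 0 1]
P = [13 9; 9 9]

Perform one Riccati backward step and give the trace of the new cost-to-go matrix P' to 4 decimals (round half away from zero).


BᵀP = [-4.0000 0.0000; 25.0000 9.0000]
S = R + BᵀPB = [3/2 0; 0 1] + [4.0000 -16.0000; -16.0000 73.0000] = [5.5000 -16.0000; -16.0000 74.0000]
BᵀPA = [-4.0000 -4.0000; 34.0000 34.0000]
K = S⁻¹·BᵀPA = [1.6424 1.6424; 0.8146 0.8146]
A−BK = [-0.6159 -0.6159; 1.8013 1.8013]
AᵀP(A−BK) = [18.8742 18.8742; 18.8742 18.8742]
P' = Q + AᵀP(A−BK) = [20.1242 17.3742; 17.3742 27.8742]
tr(P') = 47.9983

47.9983


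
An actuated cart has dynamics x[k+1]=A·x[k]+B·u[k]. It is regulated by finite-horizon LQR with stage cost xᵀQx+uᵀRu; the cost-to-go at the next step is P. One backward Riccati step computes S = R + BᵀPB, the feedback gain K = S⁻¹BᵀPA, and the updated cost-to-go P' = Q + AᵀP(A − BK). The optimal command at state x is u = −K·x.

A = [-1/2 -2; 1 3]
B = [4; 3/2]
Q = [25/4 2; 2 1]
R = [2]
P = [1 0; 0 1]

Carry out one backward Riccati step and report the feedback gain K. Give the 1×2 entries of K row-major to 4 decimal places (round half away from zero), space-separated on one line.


-0.0247 -0.1728

BᵀP = [4.0000 1.5000]
S = R + BᵀPB = [2] + [18.2500] = [20.2500]
BᵀPA = [-0.5000 -3.5000]
K = S⁻¹·BᵀPA = [-0.0247 -0.1728]
A−BK = [-0.4012 -1.3086; 1.0370 3.2593]
AᵀP(A−BK) = [1.2377 3.9136; 3.9136 12.3951]
P' = Q + AᵀP(A−BK) = [7.4877 5.9136; 5.9136 13.3951]
tr(P') = 20.8827


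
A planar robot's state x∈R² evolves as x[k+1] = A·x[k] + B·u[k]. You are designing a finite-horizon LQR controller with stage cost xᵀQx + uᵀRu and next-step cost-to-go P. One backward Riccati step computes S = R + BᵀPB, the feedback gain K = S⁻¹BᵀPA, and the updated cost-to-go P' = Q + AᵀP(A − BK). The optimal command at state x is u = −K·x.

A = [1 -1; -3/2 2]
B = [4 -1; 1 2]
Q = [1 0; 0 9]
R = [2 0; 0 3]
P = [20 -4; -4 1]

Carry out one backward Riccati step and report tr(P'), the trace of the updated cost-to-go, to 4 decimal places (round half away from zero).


BᵀP = [76.0000 -15.0000; -28.0000 6.0000]
S = R + BᵀPB = [2 0; 0 3] + [289.0000 -106.0000; -106.0000 40.0000] = [291.0000 -106.0000; -106.0000 43.0000]
BᵀPA = [98.5000 -106.0000; -37.0000 40.0000]
K = S⁻¹·BᵀPA = [0.2455 -0.2490; -0.2553 0.3164]
A−BK = [-0.2373 0.3125; -1.2349 1.6163]
AᵀP(A−BK) = [0.6229 -0.7659; -0.7659 0.9491]
P' = Q + AᵀP(A−BK) = [1.6229 -0.7659; -0.7659 9.9491]
tr(P') = 11.5720

11.5720


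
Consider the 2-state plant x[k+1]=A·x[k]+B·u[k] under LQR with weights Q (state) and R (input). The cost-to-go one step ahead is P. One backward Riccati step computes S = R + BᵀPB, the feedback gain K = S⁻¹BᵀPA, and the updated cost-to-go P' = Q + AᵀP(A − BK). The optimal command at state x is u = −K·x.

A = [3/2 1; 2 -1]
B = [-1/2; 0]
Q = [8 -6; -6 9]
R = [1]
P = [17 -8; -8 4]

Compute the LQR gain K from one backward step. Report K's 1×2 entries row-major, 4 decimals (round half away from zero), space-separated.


BᵀP = [-8.5000 4.0000]
S = R + BᵀPB = [1] + [4.2500] = [5.2500]
BᵀPA = [-4.7500 -12.5000]
K = S⁻¹·BᵀPA = [-0.9048 -2.3810]
A−BK = [1.0476 -0.1905; 2.0000 -1.0000]
AᵀP(A−BK) = [1.9524 2.1905; 2.1905 7.2381]
P' = Q + AᵀP(A−BK) = [9.9524 -3.8095; -3.8095 16.2381]
tr(P') = 26.1905

-0.9048 -2.3810


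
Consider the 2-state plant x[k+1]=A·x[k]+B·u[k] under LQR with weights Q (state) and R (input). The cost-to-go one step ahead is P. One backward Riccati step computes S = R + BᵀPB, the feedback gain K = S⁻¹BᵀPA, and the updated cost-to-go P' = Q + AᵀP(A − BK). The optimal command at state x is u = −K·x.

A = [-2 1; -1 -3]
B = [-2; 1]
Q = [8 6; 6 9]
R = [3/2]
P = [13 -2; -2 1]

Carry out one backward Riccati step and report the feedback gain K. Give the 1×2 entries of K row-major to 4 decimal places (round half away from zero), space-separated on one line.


0.8160 -0.6880

BᵀP = [-28.0000 5.0000]
S = R + BᵀPB = [3/2] + [61.0000] = [62.5000]
BᵀPA = [51.0000 -43.0000]
K = S⁻¹·BᵀPA = [0.8160 -0.6880]
A−BK = [-0.3680 -0.3760; -1.8160 -2.3120]
AᵀP(A−BK) = [3.3840 2.0880; 2.0880 4.4160]
P' = Q + AᵀP(A−BK) = [11.3840 8.0880; 8.0880 13.4160]
tr(P') = 24.8000


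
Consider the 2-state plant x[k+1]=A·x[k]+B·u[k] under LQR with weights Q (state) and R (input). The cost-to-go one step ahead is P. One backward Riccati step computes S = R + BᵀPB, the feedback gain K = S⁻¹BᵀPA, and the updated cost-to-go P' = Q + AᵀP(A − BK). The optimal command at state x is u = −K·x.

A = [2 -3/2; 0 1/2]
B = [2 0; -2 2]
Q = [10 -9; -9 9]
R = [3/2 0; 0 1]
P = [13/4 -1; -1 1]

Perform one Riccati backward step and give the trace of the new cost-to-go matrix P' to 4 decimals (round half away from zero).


21.3718

BᵀP = [8.5000 -4.0000; -2.0000 2.0000]
S = R + BᵀPB = [3/2 0; 0 1] + [25.0000 -8.0000; -8.0000 4.0000] = [26.5000 -8.0000; -8.0000 5.0000]
BᵀPA = [17.0000 -14.7500; -4.0000 4.0000]
K = S⁻¹·BᵀPA = [0.7737 -0.6095; 0.4380 -0.1752]
A−BK = [0.4526 -0.2810; 0.6715 -0.3686]
AᵀP(A−BK) = [1.5985 -1.0894; -1.0894 0.7733]
P' = Q + AᵀP(A−BK) = [11.5985 -10.0894; -10.0894 9.7733]
tr(P') = 21.3718


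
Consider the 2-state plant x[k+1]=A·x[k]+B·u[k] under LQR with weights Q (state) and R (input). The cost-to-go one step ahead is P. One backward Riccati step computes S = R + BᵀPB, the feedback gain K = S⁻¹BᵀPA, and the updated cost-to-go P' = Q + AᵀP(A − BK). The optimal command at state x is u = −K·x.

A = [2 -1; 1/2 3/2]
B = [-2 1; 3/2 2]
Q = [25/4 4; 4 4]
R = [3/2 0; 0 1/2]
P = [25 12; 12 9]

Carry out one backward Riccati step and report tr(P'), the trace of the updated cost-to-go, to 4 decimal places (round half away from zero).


BᵀP = [-32.0000 -10.5000; 49.0000 30.0000]
S = R + BᵀPB = [3/2 0; 0 1/2] + [48.2500 -53.0000; -53.0000 109.0000] = [49.7500 -53.0000; -53.0000 109.5000]
BᵀPA = [-69.2500 16.2500; 113.0000 -4.0000]
K = S⁻¹·BᵀPA = [-0.6041 0.5940; 0.7396 0.2510]
A−BK = [0.0523 -0.0630; -0.0731 0.1070]
AᵀP(A−BK) = [0.8455 -0.4757; -0.4757 0.6012]
P' = Q + AᵀP(A−BK) = [7.0955 3.5243; 3.5243 4.6012]
tr(P') = 11.6968

11.6968


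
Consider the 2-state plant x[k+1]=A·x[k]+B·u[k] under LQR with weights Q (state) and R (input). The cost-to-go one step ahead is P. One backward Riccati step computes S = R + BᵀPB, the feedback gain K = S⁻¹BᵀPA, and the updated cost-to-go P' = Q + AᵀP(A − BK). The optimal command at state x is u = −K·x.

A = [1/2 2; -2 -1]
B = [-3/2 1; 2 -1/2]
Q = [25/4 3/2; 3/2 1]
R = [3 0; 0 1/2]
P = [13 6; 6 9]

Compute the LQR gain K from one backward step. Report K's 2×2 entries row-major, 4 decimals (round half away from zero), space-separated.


BᵀP = [-7.5000 9.0000; 10.0000 1.5000]
S = R + BᵀPB = [3 0; 0 1/2] + [29.2500 -12.0000; -12.0000 9.2500] = [32.2500 -12.0000; -12.0000 9.7500]
BᵀPA = [-21.7500 -24.0000; 2.0000 18.5000]
K = S⁻¹·BᵀPA = [-1.1034 -0.0704; -1.1529 1.8108]
A−BK = [-0.0022 0.0836; -0.3696 0.0462]
AᵀP(A−BK) = [5.5567 -1.1529; -1.1529 1.8108]
P' = Q + AᵀP(A−BK) = [11.8067 0.3471; 0.3471 2.8108]
tr(P') = 14.6174

-1.1034 -0.0704 -1.1529 1.8108


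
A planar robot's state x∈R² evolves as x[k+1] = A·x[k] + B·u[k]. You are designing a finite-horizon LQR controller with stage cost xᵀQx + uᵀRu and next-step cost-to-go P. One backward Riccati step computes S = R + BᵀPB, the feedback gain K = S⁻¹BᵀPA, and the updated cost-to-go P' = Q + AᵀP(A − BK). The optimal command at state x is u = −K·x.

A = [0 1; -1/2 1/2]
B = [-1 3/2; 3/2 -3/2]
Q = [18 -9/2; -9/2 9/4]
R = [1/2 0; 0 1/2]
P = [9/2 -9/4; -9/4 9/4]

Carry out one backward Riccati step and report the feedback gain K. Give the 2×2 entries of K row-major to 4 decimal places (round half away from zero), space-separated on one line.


BᵀP = [-7.8750 5.6250; 10.1250 -6.7500]
S = R + BᵀPB = [1/2 0; 0 1/2] + [16.3125 -20.2500; -20.2500 25.3125] = [16.8125 -20.2500; -20.2500 25.8125]
BᵀPA = [-2.8125 -5.0625; 3.3750 6.7500]
K = S⁻¹·BᵀPA = [-0.1779 0.2514; -0.0088 0.4587]
A−BK = [-0.1647 0.5633; -0.2464 0.8110]
AᵀP(A−BK) = [0.0919 -0.2786; -0.2786 0.9888]
P' = Q + AᵀP(A−BK) = [18.0919 -4.7786; -4.7786 3.2388]
tr(P') = 21.3307

-0.1779 0.2514 -0.0088 0.4587


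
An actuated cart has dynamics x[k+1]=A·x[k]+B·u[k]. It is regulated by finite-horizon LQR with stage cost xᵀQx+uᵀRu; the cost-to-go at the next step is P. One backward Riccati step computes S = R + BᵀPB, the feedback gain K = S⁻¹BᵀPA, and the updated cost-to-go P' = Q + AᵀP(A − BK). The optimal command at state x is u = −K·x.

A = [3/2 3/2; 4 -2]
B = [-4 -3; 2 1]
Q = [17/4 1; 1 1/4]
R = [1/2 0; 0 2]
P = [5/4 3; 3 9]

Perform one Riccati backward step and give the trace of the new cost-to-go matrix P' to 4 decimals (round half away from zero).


BᵀP = [1.0000 6.0000; -0.7500 0.0000]
S = R + BᵀPB = [1/2 0; 0 2] + [8.0000 3.0000; 3.0000 2.2500] = [8.5000 3.0000; 3.0000 4.2500]
BᵀPA = [25.5000 -10.5000; -1.1250 -1.1250]
K = S⁻¹·BᵀPA = [4.1198 -1.5207; -3.1728 0.8088]
A−BK = [8.4608 -2.1567; -1.0668 0.2327]
AᵀP(A−BK) = [74.1878 -20.4988; -20.4988 5.7546]
P' = Q + AᵀP(A−BK) = [78.4378 -19.4988; -19.4988 6.0046]
tr(P') = 84.4424

84.4424


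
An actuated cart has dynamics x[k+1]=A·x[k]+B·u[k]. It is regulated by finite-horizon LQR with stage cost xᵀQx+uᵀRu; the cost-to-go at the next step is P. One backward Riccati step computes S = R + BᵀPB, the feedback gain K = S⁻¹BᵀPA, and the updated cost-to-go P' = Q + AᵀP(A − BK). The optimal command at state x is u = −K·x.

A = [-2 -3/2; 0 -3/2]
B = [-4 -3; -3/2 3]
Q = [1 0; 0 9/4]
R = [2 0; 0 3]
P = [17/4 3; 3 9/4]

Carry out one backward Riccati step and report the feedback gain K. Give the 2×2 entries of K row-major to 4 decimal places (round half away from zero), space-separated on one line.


0.3729 0.5036 0.0865 -0.0339

BᵀP = [-21.5000 -15.3750; -3.7500 -2.2500]
S = R + BᵀPB = [2 0; 0 3] + [109.0625 18.3750; 18.3750 4.5000] = [111.0625 18.3750; 18.3750 7.5000]
BᵀPA = [43.0000 55.3125; 7.5000 9.0000]
K = S⁻¹·BᵀPA = [0.3729 0.5036; 0.0865 -0.0339]
A−BK = [-0.2491 0.4128; 0.2998 -0.6428]
AᵀP(A−BK) = [0.3183 0.3478; 0.3478 0.5726]
P' = Q + AᵀP(A−BK) = [1.3183 0.3478; 0.3478 2.8226]
tr(P') = 4.1409


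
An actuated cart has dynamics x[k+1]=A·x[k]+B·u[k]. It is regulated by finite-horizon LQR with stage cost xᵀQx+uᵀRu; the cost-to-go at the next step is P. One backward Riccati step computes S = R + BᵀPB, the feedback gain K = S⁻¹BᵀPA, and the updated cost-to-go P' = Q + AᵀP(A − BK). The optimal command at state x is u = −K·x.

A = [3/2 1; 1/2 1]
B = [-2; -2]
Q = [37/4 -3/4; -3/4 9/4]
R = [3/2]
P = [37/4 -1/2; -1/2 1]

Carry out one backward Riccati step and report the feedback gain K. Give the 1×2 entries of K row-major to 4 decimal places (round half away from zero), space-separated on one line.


BᵀP = [-17.5000 -1.0000]
S = R + BᵀPB = [3/2] + [37.0000] = [38.5000]
BᵀPA = [-26.7500 -18.5000]
K = S⁻¹·BᵀPA = [-0.6948 -0.4805]
A−BK = [0.1104 0.0390; -0.8896 0.0390]
AᵀP(A−BK) = [1.7265 0.5211; 0.5211 0.3604]
P' = Q + AᵀP(A−BK) = [10.9765 -0.2289; -0.2289 2.6104]
tr(P') = 13.5869

-0.6948 -0.4805


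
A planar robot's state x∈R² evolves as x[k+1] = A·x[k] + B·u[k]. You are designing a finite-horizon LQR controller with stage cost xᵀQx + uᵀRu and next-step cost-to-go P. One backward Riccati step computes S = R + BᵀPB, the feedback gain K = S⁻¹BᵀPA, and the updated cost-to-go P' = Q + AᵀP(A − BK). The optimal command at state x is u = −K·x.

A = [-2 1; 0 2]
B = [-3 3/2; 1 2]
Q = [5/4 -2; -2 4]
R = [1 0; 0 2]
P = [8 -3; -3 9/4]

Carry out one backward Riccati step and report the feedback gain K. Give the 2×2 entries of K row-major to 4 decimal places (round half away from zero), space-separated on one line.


BᵀP = [-27.0000 11.2500; 6.0000 0.0000]
S = R + BᵀPB = [1 0; 0 2] + [92.2500 -18.0000; -18.0000 9.0000] = [93.2500 -18.0000; -18.0000 11.0000]
BᵀPA = [54.0000 -4.5000; -12.0000 6.0000]
K = S⁻¹·BᵀPA = [0.5387 0.0834; -0.2095 0.6819]
A−BK = [-0.0698 0.2273; -0.1197 0.5529]
AᵀP(A−BK) = [0.3990 -0.3192; -0.3192 1.2839]
P' = Q + AᵀP(A−BK) = [1.6490 -2.3192; -2.3192 5.2839]
tr(P') = 6.9329

0.5387 0.0834 -0.2095 0.6819


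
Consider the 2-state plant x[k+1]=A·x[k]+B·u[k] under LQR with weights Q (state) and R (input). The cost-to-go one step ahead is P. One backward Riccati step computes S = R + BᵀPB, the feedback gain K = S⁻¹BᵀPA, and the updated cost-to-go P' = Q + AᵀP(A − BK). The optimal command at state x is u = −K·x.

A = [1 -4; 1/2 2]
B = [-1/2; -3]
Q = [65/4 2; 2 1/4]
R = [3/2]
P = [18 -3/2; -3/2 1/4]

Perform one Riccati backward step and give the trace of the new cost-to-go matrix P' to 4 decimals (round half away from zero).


254.2625

BᵀP = [-4.5000 0.0000]
S = R + BᵀPB = [3/2] + [2.2500] = [3.7500]
BᵀPA = [-4.5000 18.0000]
K = S⁻¹·BᵀPA = [-1.2000 4.8000]
A−BK = [0.4000 -1.6000; -3.1000 16.4000]
AᵀP(A−BK) = [11.1625 -50.1500; -50.1500 226.6000]
P' = Q + AᵀP(A−BK) = [27.4125 -48.1500; -48.1500 226.8500]
tr(P') = 254.2625


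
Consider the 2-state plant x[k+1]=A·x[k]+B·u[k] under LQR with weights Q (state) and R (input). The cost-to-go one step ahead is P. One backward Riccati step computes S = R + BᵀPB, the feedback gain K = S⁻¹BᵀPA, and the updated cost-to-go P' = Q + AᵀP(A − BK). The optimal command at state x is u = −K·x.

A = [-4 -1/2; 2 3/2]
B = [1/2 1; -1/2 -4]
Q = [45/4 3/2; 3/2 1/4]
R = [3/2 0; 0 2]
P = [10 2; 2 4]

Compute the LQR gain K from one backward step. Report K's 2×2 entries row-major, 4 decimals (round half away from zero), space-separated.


-4.5000 -0.1932 0.0000 -0.3409

BᵀP = [4.0000 -1.0000; 2.0000 -14.0000]
S = R + BᵀPB = [3/2 0; 0 2] + [2.5000 8.0000; 8.0000 58.0000] = [4.0000 8.0000; 8.0000 60.0000]
BᵀPA = [-18.0000 -3.5000; -36.0000 -22.0000]
K = S⁻¹·BᵀPA = [-4.5000 -0.1932; 0.0000 -0.3409]
A−BK = [-1.7500 -0.0625; -0.2500 0.0398]
AᵀP(A−BK) = [63.0000 2.2500; 2.2500 0.3239]
P' = Q + AᵀP(A−BK) = [74.2500 3.7500; 3.7500 0.5739]
tr(P') = 74.8239


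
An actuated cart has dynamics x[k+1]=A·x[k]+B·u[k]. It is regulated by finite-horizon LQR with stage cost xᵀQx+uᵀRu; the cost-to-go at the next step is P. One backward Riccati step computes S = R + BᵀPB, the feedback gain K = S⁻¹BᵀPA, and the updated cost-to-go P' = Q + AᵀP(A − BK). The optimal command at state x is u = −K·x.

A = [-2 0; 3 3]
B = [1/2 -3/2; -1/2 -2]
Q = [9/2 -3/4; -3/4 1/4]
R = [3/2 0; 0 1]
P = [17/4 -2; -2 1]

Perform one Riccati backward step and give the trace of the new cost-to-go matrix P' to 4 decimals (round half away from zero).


22.6371

BᵀP = [3.1250 -1.5000; -2.3750 1.0000]
S = R + BᵀPB = [3/2 0; 0 1] + [2.3125 -1.6875; -1.6875 1.5625] = [3.8125 -1.6875; -1.6875 2.5625]
BᵀPA = [-10.7500 -4.5000; 7.7500 3.0000]
K = S⁻¹·BᵀPA = [-2.0903 -0.9345; 1.6479 0.5553]
A−BK = [1.5169 1.3002; 5.2506 3.6433]
AᵀP(A−BK) = [14.7585 6.6501; 6.6501 3.1287]
P' = Q + AᵀP(A−BK) = [19.2585 5.9001; 5.9001 3.3787]
tr(P') = 22.6371


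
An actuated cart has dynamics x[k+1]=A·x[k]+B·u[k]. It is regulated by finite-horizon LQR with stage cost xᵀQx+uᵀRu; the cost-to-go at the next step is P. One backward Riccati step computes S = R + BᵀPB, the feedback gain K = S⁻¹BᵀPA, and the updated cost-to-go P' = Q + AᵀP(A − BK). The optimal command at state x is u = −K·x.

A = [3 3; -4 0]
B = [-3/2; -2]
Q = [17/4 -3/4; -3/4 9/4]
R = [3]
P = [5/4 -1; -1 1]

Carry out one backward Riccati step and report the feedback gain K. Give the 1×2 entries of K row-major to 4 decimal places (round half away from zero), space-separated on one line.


0.6230 0.0984

BᵀP = [0.1250 -0.5000]
S = R + BᵀPB = [3] + [0.8125] = [3.8125]
BᵀPA = [2.3750 0.3750]
K = S⁻¹·BᵀPA = [0.6230 0.0984]
A−BK = [3.9344 3.1475; -2.7541 0.1967]
AᵀP(A−BK) = [49.7705 23.0164; 23.0164 11.2131]
P' = Q + AᵀP(A−BK) = [54.0205 22.2664; 22.2664 13.4631]
tr(P') = 67.4836


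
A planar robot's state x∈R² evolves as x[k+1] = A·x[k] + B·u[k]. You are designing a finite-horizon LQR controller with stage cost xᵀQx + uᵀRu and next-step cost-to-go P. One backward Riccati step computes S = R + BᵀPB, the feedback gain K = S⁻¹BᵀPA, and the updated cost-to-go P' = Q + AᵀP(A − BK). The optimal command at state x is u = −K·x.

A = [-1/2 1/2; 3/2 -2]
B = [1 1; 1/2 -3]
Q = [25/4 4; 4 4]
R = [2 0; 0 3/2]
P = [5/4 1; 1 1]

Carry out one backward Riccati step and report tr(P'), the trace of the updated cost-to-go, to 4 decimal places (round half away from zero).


10.9761

BᵀP = [1.7500 1.5000; -1.7500 -2.0000]
S = R + BᵀPB = [2 0; 0 3/2] + [2.5000 -2.7500; -2.7500 4.2500] = [4.5000 -2.7500; -2.7500 5.7500]
BᵀPA = [1.3750 -2.1250; -2.1250 3.1250]
K = S⁻¹·BᵀPA = [0.1126 -0.1980; -0.3157 0.4488]
A−BK = [-0.2969 0.2491; 0.4966 -0.5546]
AᵀP(A−BK) = [0.2368 -0.3366; -0.3366 0.4893]
P' = Q + AᵀP(A−BK) = [6.4868 3.6634; 3.6634 4.4893]
tr(P') = 10.9761


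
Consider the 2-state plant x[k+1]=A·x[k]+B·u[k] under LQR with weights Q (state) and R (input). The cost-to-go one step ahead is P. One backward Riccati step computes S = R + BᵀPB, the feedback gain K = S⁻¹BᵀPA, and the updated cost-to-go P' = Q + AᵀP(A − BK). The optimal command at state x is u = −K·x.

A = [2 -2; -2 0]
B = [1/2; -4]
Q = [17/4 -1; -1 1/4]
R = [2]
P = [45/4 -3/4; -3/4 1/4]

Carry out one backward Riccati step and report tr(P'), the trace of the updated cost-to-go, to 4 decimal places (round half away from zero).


42.4471

BᵀP = [8.6250 -1.3750]
S = R + BᵀPB = [2] + [9.8125] = [11.8125]
BᵀPA = [20.0000 -17.2500]
K = S⁻¹·BᵀPA = [1.6931 -1.4603]
A−BK = [1.1534 -1.2698; 4.7725 -5.8413]
AᵀP(A−BK) = [18.1376 -18.7937; -18.7937 19.8095]
P' = Q + AᵀP(A−BK) = [22.3876 -19.7937; -19.7937 20.0595]
tr(P') = 42.4471
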